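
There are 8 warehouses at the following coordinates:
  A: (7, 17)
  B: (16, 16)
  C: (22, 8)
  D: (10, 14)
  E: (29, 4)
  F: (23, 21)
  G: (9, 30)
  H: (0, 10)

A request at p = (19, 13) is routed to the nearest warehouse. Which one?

B

Squared Euclidean distances:
|pA|² = (19−7)² + (13−17)² = 144 + 16 = 160
|pB|² = (19−16)² + (13−16)² = 9 + 9 = 18
|pC|² = (19−22)² + (13−8)² = 9 + 25 = 34
|pD|² = (19−10)² + (13−14)² = 81 + 1 = 82
|pE|² = (19−29)² + (13−4)² = 100 + 81 = 181
|pF|² = (19−23)² + (13−21)² = 16 + 64 = 80
|pG|² = (19−9)² + (13−30)² = 100 + 289 = 389
|pH|² = (19−0)² + (13−10)² = 361 + 9 = 370
The smallest is to B, so p lies in the Voronoi region of B.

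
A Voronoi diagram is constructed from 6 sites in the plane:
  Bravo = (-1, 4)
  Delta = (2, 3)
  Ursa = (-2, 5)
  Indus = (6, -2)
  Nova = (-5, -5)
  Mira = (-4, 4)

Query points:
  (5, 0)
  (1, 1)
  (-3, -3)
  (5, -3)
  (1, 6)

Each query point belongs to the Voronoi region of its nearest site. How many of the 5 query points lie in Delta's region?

1

(5, 0) — d² to each: Bravo:52, Delta:18, Ursa:74, Indus:5, Nova:125, Mira:97 → nearest is Indus
(1, 1) — d² to each: Bravo:13, Delta:5, Ursa:25, Indus:34, Nova:72, Mira:34 → nearest is Delta
(-3, -3) — d² to each: Bravo:53, Delta:61, Ursa:65, Indus:82, Nova:8, Mira:50 → nearest is Nova
(5, -3) — d² to each: Bravo:85, Delta:45, Ursa:113, Indus:2, Nova:104, Mira:130 → nearest is Indus
(1, 6) — d² to each: Bravo:8, Delta:10, Ursa:10, Indus:89, Nova:157, Mira:29 → nearest is Bravo
1 of the 5 points has Delta as nearest.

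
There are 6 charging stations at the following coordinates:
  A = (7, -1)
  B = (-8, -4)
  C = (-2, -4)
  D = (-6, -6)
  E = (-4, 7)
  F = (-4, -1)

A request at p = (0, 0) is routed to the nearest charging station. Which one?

F

Compare squared distances (the ordering matches that of the actual distances):
|pA|² = (0−7)² + (0−(-1))² = 49 + 1 = 50
|pB|² = (0−(-8))² + (0−(-4))² = 64 + 16 = 80
|pC|² = (0−(-2))² + (0−(-4))² = 4 + 16 = 20
|pD|² = (0−(-6))² + (0−(-6))² = 36 + 36 = 72
|pE|² = (0−(-4))² + (0−7)² = 16 + 49 = 65
|pF|² = (0−(-4))² + (0−(-1))² = 16 + 1 = 17
Minimum is at F.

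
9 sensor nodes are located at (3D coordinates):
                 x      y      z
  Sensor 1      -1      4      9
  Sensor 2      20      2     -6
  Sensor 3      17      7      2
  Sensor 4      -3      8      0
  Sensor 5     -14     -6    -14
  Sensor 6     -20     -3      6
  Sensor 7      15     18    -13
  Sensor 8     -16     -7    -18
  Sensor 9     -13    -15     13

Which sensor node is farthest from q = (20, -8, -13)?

Compare squared distances (the ordering matches that of the actual distances):
d²(q, Sensor 1) = 441 + 144 + 484 = 1069
d²(q, Sensor 2) = 0 + 100 + 49 = 149
d²(q, Sensor 3) = 9 + 225 + 225 = 459
d²(q, Sensor 4) = 529 + 256 + 169 = 954
d²(q, Sensor 5) = 1156 + 4 + 1 = 1161
d²(q, Sensor 6) = 1600 + 25 + 361 = 1986
d²(q, Sensor 7) = 25 + 676 + 0 = 701
d²(q, Sensor 8) = 1296 + 1 + 25 = 1322
d²(q, Sensor 9) = 1089 + 49 + 676 = 1814
The largest is to Sensor 6.

Sensor 6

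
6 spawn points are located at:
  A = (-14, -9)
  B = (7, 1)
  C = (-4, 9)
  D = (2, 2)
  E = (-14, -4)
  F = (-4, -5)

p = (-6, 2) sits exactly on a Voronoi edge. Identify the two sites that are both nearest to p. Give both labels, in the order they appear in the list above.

C and F

Squared distances from p to each site:
|pA|² = (-6−(-14))² + (2−(-9))² = 64 + 121 = 185
|pB|² = (-6−7)² + (2−1)² = 169 + 1 = 170
|pC|² = (-6−(-4))² + (2−9)² = 4 + 49 = 53
|pD|² = (-6−2)² + (2−2)² = 64 + 0 = 64
|pE|² = (-6−(-14))² + (2−(-4))² = 64 + 36 = 100
|pF|² = (-6−(-4))² + (2−(-5))² = 4 + 49 = 53
p is equidistant from C and F (both at squared distance 53), and every other site is strictly farther — so p lies on the C–F Voronoi edge.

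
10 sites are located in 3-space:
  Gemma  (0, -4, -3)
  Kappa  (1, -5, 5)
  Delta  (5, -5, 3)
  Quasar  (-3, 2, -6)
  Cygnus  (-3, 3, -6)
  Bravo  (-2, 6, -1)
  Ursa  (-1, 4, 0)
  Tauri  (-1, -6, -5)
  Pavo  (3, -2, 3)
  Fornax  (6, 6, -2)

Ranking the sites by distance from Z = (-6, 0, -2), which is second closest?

Cygnus

Since √ is increasing, it suffices to compare squared distances:
d²(Z, Gemma) = (-6−0)² + (0−(-4))² + (-2−(-3))² = 36 + 16 + 1 = 53
d²(Z, Kappa) = (-6−1)² + (0−(-5))² + (-2−5)² = 49 + 25 + 49 = 123
d²(Z, Delta) = (-6−5)² + (0−(-5))² + (-2−3)² = 121 + 25 + 25 = 171
d²(Z, Quasar) = (-6−(-3))² + (0−2)² + (-2−(-6))² = 9 + 4 + 16 = 29
d²(Z, Cygnus) = (-6−(-3))² + (0−3)² + (-2−(-6))² = 9 + 9 + 16 = 34
d²(Z, Bravo) = (-6−(-2))² + (0−6)² + (-2−(-1))² = 16 + 36 + 1 = 53
d²(Z, Ursa) = (-6−(-1))² + (0−4)² + (-2−0)² = 25 + 16 + 4 = 45
d²(Z, Tauri) = (-6−(-1))² + (0−(-6))² + (-2−(-5))² = 25 + 36 + 9 = 70
d²(Z, Pavo) = (-6−3)² + (0−(-2))² + (-2−3)² = 81 + 4 + 25 = 110
d²(Z, Fornax) = (-6−6)² + (0−6)² + (-2−(-2))² = 144 + 36 + 0 = 180
Sorted ascending: Quasar, Cygnus, Ursa, … — the second-nearest is Cygnus.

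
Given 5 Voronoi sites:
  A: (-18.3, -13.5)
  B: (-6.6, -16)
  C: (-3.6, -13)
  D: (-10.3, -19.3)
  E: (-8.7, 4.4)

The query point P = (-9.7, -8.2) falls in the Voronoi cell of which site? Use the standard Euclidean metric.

Squared Euclidean distances:
|PA|² = (-9.7−(-18.3))² + (-8.2−(-13.5))² = 73.96 + 28.09 = 102.05
|PB|² = (-9.7−(-6.6))² + (-8.2−(-16))² = 9.61 + 60.84 = 70.45
|PC|² = (-9.7−(-3.6))² + (-8.2−(-13))² = 37.21 + 23.04 = 60.25
|PD|² = (-9.7−(-10.3))² + (-8.2−(-19.3))² = 0.36 + 123.21 = 123.57
|PE|² = (-9.7−(-8.7))² + (-8.2−4.4)² = 1 + 158.76 = 159.76
The smallest is to C, so P lies in the Voronoi region of C.

C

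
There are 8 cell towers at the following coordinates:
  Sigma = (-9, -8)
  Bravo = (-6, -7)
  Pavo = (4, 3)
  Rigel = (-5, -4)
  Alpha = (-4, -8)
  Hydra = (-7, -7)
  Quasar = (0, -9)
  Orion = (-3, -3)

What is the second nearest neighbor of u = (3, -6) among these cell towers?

Squared Euclidean distances:
d²(u, Sigma) = 144 + 4 = 148
d²(u, Bravo) = 81 + 1 = 82
d²(u, Pavo) = 1 + 81 = 82
d²(u, Rigel) = 64 + 4 = 68
d²(u, Alpha) = 49 + 4 = 53
d²(u, Hydra) = 100 + 1 = 101
d²(u, Quasar) = 9 + 9 = 18
d²(u, Orion) = 36 + 9 = 45
Sorted ascending: Quasar, Orion, Alpha, … — the second-nearest is Orion.

Orion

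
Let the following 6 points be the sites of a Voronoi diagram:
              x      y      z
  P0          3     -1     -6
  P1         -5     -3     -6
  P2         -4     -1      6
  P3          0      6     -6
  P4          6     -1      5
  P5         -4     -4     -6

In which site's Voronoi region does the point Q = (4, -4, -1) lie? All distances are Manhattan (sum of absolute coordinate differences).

P0

d(Q,P0) = |4−3| + |-4−(-1)| + |-1−(-6)| = 1 + 3 + 5 = 9
d(Q,P1) = |4−(-5)| + |-4−(-3)| + |-1−(-6)| = 9 + 1 + 5 = 15
d(Q,P2) = |4−(-4)| + |-4−(-1)| + |-1−6| = 8 + 3 + 7 = 18
d(Q,P3) = |4−0| + |-4−6| + |-1−(-6)| = 4 + 10 + 5 = 19
d(Q,P4) = |4−6| + |-4−(-1)| + |-1−5| = 2 + 3 + 6 = 11
d(Q,P5) = |4−(-4)| + |-4−(-4)| + |-1−(-6)| = 8 + 0 + 5 = 13
The smallest is to P0, so Q lies in the Voronoi region of P0.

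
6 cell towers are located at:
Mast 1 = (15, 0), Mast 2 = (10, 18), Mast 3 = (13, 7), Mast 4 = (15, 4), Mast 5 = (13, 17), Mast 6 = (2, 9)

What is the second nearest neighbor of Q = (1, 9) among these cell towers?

Mast 3

Squared Euclidean distances:
d²(Q, Mast 1) = 196 + 81 = 277
d²(Q, Mast 2) = 81 + 81 = 162
d²(Q, Mast 3) = 144 + 4 = 148
d²(Q, Mast 4) = 196 + 25 = 221
d²(Q, Mast 5) = 144 + 64 = 208
d²(Q, Mast 6) = 1 + 0 = 1
Sorted ascending: Mast 6, Mast 3, Mast 2, … — the second-nearest is Mast 3.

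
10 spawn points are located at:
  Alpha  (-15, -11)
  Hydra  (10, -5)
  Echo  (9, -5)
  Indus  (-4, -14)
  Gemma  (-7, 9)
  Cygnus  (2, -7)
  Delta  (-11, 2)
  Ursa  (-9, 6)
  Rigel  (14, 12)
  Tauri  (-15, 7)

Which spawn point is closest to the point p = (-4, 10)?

Gemma

Since √ is increasing, it suffices to compare squared distances:
d²(p, Alpha) = (-4−(-15))² + (10−(-11))² = 121 + 441 = 562
d²(p, Hydra) = (-4−10)² + (10−(-5))² = 196 + 225 = 421
d²(p, Echo) = (-4−9)² + (10−(-5))² = 169 + 225 = 394
d²(p, Indus) = (-4−(-4))² + (10−(-14))² = 0 + 576 = 576
d²(p, Gemma) = (-4−(-7))² + (10−9)² = 9 + 1 = 10
d²(p, Cygnus) = (-4−2)² + (10−(-7))² = 36 + 289 = 325
d²(p, Delta) = (-4−(-11))² + (10−2)² = 49 + 64 = 113
d²(p, Ursa) = (-4−(-9))² + (10−6)² = 25 + 16 = 41
d²(p, Rigel) = (-4−14)² + (10−12)² = 324 + 4 = 328
d²(p, Tauri) = (-4−(-15))² + (10−7)² = 121 + 9 = 130
The smallest is to Gemma, so p lies in the Voronoi region of Gemma.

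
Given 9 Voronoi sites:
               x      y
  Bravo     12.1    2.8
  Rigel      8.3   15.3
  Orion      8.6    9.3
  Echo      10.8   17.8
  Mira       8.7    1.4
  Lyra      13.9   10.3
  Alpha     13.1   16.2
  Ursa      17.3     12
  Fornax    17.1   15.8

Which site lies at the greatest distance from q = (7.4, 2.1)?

Fornax

Compare squared distances (the ordering matches that of the actual distances):
d²(q, Bravo) = 22.09 + 0.49 = 22.58
d²(q, Rigel) = 0.81 + 174.24 = 175.05
d²(q, Orion) = 1.44 + 51.84 = 53.28
d²(q, Echo) = 11.56 + 246.49 = 258.05
d²(q, Mira) = 1.69 + 0.49 = 2.18
d²(q, Lyra) = 42.25 + 67.24 = 109.49
d²(q, Alpha) = 32.49 + 198.81 = 231.3
d²(q, Ursa) = 98.01 + 98.01 = 196.02
d²(q, Fornax) = 94.09 + 187.69 = 281.78
The largest is to Fornax.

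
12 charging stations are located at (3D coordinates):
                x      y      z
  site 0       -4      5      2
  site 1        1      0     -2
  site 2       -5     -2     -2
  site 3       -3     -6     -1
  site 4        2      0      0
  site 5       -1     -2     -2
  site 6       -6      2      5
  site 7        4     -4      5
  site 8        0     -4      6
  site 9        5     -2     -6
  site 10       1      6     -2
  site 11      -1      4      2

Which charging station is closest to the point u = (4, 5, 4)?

Squared Euclidean distances:
d²(u, site 0) = (4−(-4))² + (5−5)² + (4−2)² = 64 + 0 + 4 = 68
d²(u, site 1) = (4−1)² + (5−0)² + (4−(-2))² = 9 + 25 + 36 = 70
d²(u, site 2) = (4−(-5))² + (5−(-2))² + (4−(-2))² = 81 + 49 + 36 = 166
d²(u, site 3) = (4−(-3))² + (5−(-6))² + (4−(-1))² = 49 + 121 + 25 = 195
d²(u, site 4) = (4−2)² + (5−0)² + (4−0)² = 4 + 25 + 16 = 45
d²(u, site 5) = (4−(-1))² + (5−(-2))² + (4−(-2))² = 25 + 49 + 36 = 110
d²(u, site 6) = (4−(-6))² + (5−2)² + (4−5)² = 100 + 9 + 1 = 110
d²(u, site 7) = (4−4)² + (5−(-4))² + (4−5)² = 0 + 81 + 1 = 82
d²(u, site 8) = (4−0)² + (5−(-4))² + (4−6)² = 16 + 81 + 4 = 101
d²(u, site 9) = (4−5)² + (5−(-2))² + (4−(-6))² = 1 + 49 + 100 = 150
d²(u, site 10) = (4−1)² + (5−6)² + (4−(-2))² = 9 + 1 + 36 = 46
d²(u, site 11) = (4−(-1))² + (5−4)² + (4−2)² = 25 + 1 + 4 = 30
site 11 is nearest.

site 11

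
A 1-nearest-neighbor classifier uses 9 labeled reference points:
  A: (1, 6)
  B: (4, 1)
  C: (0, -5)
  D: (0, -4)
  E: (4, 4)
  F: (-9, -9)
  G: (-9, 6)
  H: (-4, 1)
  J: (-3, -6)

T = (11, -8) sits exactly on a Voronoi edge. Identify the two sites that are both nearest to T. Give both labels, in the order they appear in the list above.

Squared distances from T to each site:
|TA|² = 100 + 196 = 296
|TB|² = 49 + 81 = 130
|TC|² = 121 + 9 = 130
|TD|² = 121 + 16 = 137
|TE|² = 49 + 144 = 193
|TF|² = 400 + 1 = 401
|TG|² = 400 + 196 = 596
|TH|² = 225 + 81 = 306
|TJ|² = 196 + 4 = 200
T is equidistant from B and C (both at squared distance 130), and every other site is strictly farther — so T lies on the B–C Voronoi edge.

B and C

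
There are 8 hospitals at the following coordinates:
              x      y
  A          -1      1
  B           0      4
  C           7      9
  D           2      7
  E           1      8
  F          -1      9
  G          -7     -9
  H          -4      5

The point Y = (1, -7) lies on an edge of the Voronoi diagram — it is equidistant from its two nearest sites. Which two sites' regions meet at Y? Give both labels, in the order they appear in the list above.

Squared distances from Y to each site:
|YA|² = (1−(-1))² + (-7−1)² = 4 + 64 = 68
|YB|² = (1−0)² + (-7−4)² = 1 + 121 = 122
|YC|² = (1−7)² + (-7−9)² = 36 + 256 = 292
|YD|² = (1−2)² + (-7−7)² = 1 + 196 = 197
|YE|² = (1−1)² + (-7−8)² = 0 + 225 = 225
|YF|² = (1−(-1))² + (-7−9)² = 4 + 256 = 260
|YG|² = (1−(-7))² + (-7−(-9))² = 64 + 4 = 68
|YH|² = (1−(-4))² + (-7−5)² = 25 + 144 = 169
Y is equidistant from A and G (both at squared distance 68), and every other site is strictly farther — so Y lies on the A–G Voronoi edge.

A and G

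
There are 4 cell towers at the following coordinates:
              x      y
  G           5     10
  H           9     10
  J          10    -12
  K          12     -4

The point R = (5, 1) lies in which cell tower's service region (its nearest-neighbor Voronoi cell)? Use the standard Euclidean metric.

K

Compare squared distances (the ordering matches that of the actual distances):
|RG|² = (5−5)² + (1−10)² = 0 + 81 = 81
|RH|² = (5−9)² + (1−10)² = 16 + 81 = 97
|RJ|² = (5−10)² + (1−(-12))² = 25 + 169 = 194
|RK|² = (5−12)² + (1−(-4))² = 49 + 25 = 74
Minimum is at K.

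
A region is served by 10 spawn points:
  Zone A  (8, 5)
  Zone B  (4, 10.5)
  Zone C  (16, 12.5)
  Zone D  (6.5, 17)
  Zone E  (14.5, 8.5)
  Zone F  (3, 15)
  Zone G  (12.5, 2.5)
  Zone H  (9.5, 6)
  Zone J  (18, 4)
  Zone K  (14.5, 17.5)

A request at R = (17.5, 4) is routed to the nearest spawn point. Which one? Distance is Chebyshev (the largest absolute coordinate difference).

Zone J

d(R, Zone A) = max(9.5, 1) = 9.5
d(R, Zone B) = max(13.5, 6.5) = 13.5
d(R, Zone C) = max(1.5, 8.5) = 8.5
d(R, Zone D) = max(11, 13) = 13
d(R, Zone E) = max(3, 4.5) = 4.5
d(R, Zone F) = max(14.5, 11) = 14.5
d(R, Zone G) = max(5, 1.5) = 5
d(R, Zone H) = max(8, 2) = 8
d(R, Zone J) = max(0.5, 0) = 0.5
d(R, Zone K) = max(3, 13.5) = 13.5
Minimum is at Zone J.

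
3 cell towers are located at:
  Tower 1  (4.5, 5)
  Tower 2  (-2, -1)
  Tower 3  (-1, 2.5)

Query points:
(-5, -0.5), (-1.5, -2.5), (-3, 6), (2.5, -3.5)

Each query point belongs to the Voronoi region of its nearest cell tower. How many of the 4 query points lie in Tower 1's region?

0

(-5, -0.5) — d² to each: Tower 1:120.5, Tower 2:9.25, Tower 3:25 → nearest is Tower 2
(-1.5, -2.5) — d² to each: Tower 1:92.25, Tower 2:2.5, Tower 3:25.25 → nearest is Tower 2
(-3, 6) — d² to each: Tower 1:57.25, Tower 2:50, Tower 3:16.25 → nearest is Tower 3
(2.5, -3.5) — d² to each: Tower 1:76.25, Tower 2:26.5, Tower 3:48.25 → nearest is Tower 2
0 of the 4 points have Tower 1 as nearest.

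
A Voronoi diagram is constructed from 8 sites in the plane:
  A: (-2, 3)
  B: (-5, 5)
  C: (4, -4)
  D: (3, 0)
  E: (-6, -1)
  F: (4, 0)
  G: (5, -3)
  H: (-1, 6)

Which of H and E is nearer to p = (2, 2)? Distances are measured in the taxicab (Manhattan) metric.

d(p,H) = |2−(-1)| + |2−6| = 3 + 4 = 7
d(p,E) = |2−(-6)| + |2−(-1)| = 8 + 3 = 11
7 < 11, so H is closer.

H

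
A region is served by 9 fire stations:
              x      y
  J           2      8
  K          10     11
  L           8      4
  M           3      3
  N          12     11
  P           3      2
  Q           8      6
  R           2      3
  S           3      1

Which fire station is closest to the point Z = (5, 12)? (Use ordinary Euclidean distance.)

Squared Euclidean distances:
|ZJ|² = (5−2)² + (12−8)² = 9 + 16 = 25
|ZK|² = (5−10)² + (12−11)² = 25 + 1 = 26
|ZL|² = (5−8)² + (12−4)² = 9 + 64 = 73
|ZM|² = (5−3)² + (12−3)² = 4 + 81 = 85
|ZN|² = (5−12)² + (12−11)² = 49 + 1 = 50
|ZP|² = (5−3)² + (12−2)² = 4 + 100 = 104
|ZQ|² = (5−8)² + (12−6)² = 9 + 36 = 45
|ZR|² = (5−2)² + (12−3)² = 9 + 81 = 90
|ZS|² = (5−3)² + (12−1)² = 4 + 121 = 125
Minimum is at J.

J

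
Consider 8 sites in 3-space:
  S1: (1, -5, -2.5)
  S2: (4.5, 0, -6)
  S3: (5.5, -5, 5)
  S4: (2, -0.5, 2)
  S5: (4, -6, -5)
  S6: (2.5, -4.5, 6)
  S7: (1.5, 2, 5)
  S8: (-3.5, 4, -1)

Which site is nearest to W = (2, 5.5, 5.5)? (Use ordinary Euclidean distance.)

S7

Compare squared distances (the ordering matches that of the actual distances):
|WS1|² = 1 + 110.25 + 64 = 175.25
|WS2|² = 6.25 + 30.25 + 132.25 = 168.75
|WS3|² = 12.25 + 110.25 + 0.25 = 122.75
|WS4|² = 0 + 36 + 12.25 = 48.25
|WS5|² = 4 + 132.25 + 110.25 = 246.5
|WS6|² = 0.25 + 100 + 0.25 = 100.5
|WS7|² = 0.25 + 12.25 + 0.25 = 12.75
|WS8|² = 30.25 + 2.25 + 42.25 = 74.75
The smallest is to S7, so W lies in the Voronoi region of S7.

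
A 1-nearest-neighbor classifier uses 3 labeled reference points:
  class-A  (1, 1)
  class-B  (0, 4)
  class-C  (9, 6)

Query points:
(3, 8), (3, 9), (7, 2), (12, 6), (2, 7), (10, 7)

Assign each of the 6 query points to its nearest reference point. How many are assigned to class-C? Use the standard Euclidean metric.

(3, 8) — d² to each: class-A:53, class-B:25, class-C:40 → nearest is class-B
(3, 9) — d² to each: class-A:68, class-B:34, class-C:45 → nearest is class-B
(7, 2) — d² to each: class-A:37, class-B:53, class-C:20 → nearest is class-C
(12, 6) — d² to each: class-A:146, class-B:148, class-C:9 → nearest is class-C
(2, 7) — d² to each: class-A:37, class-B:13, class-C:50 → nearest is class-B
(10, 7) — d² to each: class-A:117, class-B:109, class-C:2 → nearest is class-C
3 of the 6 points have class-C as nearest.

3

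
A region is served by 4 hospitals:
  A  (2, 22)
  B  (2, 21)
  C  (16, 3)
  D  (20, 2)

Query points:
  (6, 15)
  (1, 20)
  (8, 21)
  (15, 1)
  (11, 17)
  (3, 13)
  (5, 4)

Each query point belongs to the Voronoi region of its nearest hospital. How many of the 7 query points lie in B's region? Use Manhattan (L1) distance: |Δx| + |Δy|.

(6, 15) — d to each: A:11, B:10, C:22, D:27 → nearest is B
(1, 20) — d to each: A:3, B:2, C:32, D:37 → nearest is B
(8, 21) — d to each: A:7, B:6, C:26, D:31 → nearest is B
(15, 1) — d to each: A:34, B:33, C:3, D:6 → nearest is C
(11, 17) — d to each: A:14, B:13, C:19, D:24 → nearest is B
(3, 13) — d to each: A:10, B:9, C:23, D:28 → nearest is B
(5, 4) — d to each: A:21, B:20, C:12, D:17 → nearest is C
5 of the 7 points have B as nearest.

5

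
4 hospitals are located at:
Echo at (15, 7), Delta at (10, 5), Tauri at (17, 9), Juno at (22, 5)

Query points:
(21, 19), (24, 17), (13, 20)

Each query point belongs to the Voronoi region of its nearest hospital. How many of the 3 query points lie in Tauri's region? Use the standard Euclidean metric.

3

(21, 19) — d² to each: Echo:180, Delta:317, Tauri:116, Juno:197 → nearest is Tauri
(24, 17) — d² to each: Echo:181, Delta:340, Tauri:113, Juno:148 → nearest is Tauri
(13, 20) — d² to each: Echo:173, Delta:234, Tauri:137, Juno:306 → nearest is Tauri
3 of the 3 points have Tauri as nearest.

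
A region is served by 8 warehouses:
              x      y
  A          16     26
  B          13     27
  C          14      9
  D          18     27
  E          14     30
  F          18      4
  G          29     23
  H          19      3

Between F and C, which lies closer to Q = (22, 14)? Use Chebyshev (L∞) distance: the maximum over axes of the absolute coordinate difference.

d(Q,F) = max(4, 10) = 10
d(Q,C) = max(8, 5) = 8
10 > 8, so C is closer.

C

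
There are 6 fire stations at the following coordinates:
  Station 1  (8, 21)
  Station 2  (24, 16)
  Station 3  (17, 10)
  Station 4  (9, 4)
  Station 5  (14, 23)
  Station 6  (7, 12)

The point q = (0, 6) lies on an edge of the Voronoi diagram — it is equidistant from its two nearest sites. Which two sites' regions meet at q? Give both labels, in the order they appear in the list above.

Squared distances from q to each site:
d²(q, Station 1) = (0−8)² + (6−21)² = 64 + 225 = 289
d²(q, Station 2) = (0−24)² + (6−16)² = 576 + 100 = 676
d²(q, Station 3) = (0−17)² + (6−10)² = 289 + 16 = 305
d²(q, Station 4) = (0−9)² + (6−4)² = 81 + 4 = 85
d²(q, Station 5) = (0−14)² + (6−23)² = 196 + 289 = 485
d²(q, Station 6) = (0−7)² + (6−12)² = 49 + 36 = 85
q is equidistant from Station 4 and Station 6 (both at squared distance 85), and every other site is strictly farther — so q lies on the Station 4–Station 6 Voronoi edge.

Station 4 and Station 6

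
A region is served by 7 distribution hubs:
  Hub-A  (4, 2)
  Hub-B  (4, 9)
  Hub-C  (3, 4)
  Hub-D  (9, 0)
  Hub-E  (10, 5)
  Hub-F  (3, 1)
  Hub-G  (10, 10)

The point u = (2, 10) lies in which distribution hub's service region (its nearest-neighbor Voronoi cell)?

Hub-B

Squared Euclidean distances:
d²(u, Hub-A) = (2−4)² + (10−2)² = 4 + 64 = 68
d²(u, Hub-B) = (2−4)² + (10−9)² = 4 + 1 = 5
d²(u, Hub-C) = (2−3)² + (10−4)² = 1 + 36 = 37
d²(u, Hub-D) = (2−9)² + (10−0)² = 49 + 100 = 149
d²(u, Hub-E) = (2−10)² + (10−5)² = 64 + 25 = 89
d²(u, Hub-F) = (2−3)² + (10−1)² = 1 + 81 = 82
d²(u, Hub-G) = (2−10)² + (10−10)² = 64 + 0 = 64
The smallest is to Hub-B, so u lies in the Voronoi region of Hub-B.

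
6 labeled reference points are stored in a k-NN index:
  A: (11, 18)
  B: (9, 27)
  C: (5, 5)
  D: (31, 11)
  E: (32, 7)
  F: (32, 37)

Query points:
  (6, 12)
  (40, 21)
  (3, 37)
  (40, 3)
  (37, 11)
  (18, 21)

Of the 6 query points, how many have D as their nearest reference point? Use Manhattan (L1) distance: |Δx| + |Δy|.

2

(6, 12) — d to each: A:11, B:18, C:8, D:26, E:31, F:51 → nearest is C
(40, 21) — d to each: A:32, B:37, C:51, D:19, E:22, F:24 → nearest is D
(3, 37) — d to each: A:27, B:16, C:34, D:54, E:59, F:29 → nearest is B
(40, 3) — d to each: A:44, B:55, C:37, D:17, E:12, F:42 → nearest is E
(37, 11) — d to each: A:33, B:44, C:38, D:6, E:9, F:31 → nearest is D
(18, 21) — d to each: A:10, B:15, C:29, D:23, E:28, F:30 → nearest is A
2 of the 6 points have D as nearest.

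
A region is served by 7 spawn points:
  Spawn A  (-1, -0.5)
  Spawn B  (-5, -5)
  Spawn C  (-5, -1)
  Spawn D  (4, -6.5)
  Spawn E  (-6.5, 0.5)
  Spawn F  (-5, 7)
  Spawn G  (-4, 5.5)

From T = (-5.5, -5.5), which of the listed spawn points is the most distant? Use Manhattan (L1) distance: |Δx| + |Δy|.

Spawn F

d(T, Spawn A) = |-5.5−(-1)| + |-5.5−(-0.5)| = 4.5 + 5 = 9.5
d(T, Spawn B) = |-5.5−(-5)| + |-5.5−(-5)| = 0.5 + 0.5 = 1
d(T, Spawn C) = |-5.5−(-5)| + |-5.5−(-1)| = 0.5 + 4.5 = 5
d(T, Spawn D) = |-5.5−4| + |-5.5−(-6.5)| = 9.5 + 1 = 10.5
d(T, Spawn E) = |-5.5−(-6.5)| + |-5.5−0.5| = 1 + 6 = 7
d(T, Spawn F) = |-5.5−(-5)| + |-5.5−7| = 0.5 + 12.5 = 13
d(T, Spawn G) = |-5.5−(-4)| + |-5.5−5.5| = 1.5 + 11 = 12.5
The largest is to Spawn F.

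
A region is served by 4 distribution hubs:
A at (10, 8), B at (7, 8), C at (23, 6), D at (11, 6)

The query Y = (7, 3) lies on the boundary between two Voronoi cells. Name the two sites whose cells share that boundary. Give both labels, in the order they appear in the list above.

Squared distances from Y to each site:
|YA|² = (7−10)² + (3−8)² = 9 + 25 = 34
|YB|² = (7−7)² + (3−8)² = 0 + 25 = 25
|YC|² = (7−23)² + (3−6)² = 256 + 9 = 265
|YD|² = (7−11)² + (3−6)² = 16 + 9 = 25
Y is equidistant from B and D (both at squared distance 25), and every other site is strictly farther — so Y lies on the B–D Voronoi edge.

B and D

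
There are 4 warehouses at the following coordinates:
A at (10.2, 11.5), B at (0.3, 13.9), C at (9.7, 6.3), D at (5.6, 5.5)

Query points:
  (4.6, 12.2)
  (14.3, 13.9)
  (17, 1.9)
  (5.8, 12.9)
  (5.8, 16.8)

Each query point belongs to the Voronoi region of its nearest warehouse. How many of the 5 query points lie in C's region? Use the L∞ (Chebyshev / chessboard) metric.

1

(4.6, 12.2) — d to each: A:5.6, B:4.3, C:5.9, D:6.7 → nearest is B
(14.3, 13.9) — d to each: A:4.1, B:14, C:7.6, D:8.7 → nearest is A
(17, 1.9) — d to each: A:9.6, B:16.7, C:7.3, D:11.4 → nearest is C
(5.8, 12.9) — d to each: A:4.4, B:5.5, C:6.6, D:7.4 → nearest is A
(5.8, 16.8) — d to each: A:5.3, B:5.5, C:10.5, D:11.3 → nearest is A
1 of the 5 points has C as nearest.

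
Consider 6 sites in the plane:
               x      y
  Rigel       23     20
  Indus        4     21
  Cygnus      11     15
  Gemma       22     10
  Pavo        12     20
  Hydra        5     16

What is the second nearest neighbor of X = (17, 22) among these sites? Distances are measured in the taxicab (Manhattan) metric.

d(X, Rigel) = 6 + 2 = 8
d(X, Indus) = 13 + 1 = 14
d(X, Cygnus) = 6 + 7 = 13
d(X, Gemma) = 5 + 12 = 17
d(X, Pavo) = 5 + 2 = 7
d(X, Hydra) = 12 + 6 = 18
Sorted ascending: Pavo, Rigel, Cygnus, … — the second-nearest is Rigel.

Rigel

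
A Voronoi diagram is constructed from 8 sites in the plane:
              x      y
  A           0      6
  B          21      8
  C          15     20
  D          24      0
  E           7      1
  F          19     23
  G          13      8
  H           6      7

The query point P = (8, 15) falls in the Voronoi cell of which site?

Squared Euclidean distances:
|PA|² = (8−0)² + (15−6)² = 64 + 81 = 145
|PB|² = (8−21)² + (15−8)² = 169 + 49 = 218
|PC|² = (8−15)² + (15−20)² = 49 + 25 = 74
|PD|² = (8−24)² + (15−0)² = 256 + 225 = 481
|PE|² = (8−7)² + (15−1)² = 1 + 196 = 197
|PF|² = (8−19)² + (15−23)² = 121 + 64 = 185
|PG|² = (8−13)² + (15−8)² = 25 + 49 = 74
|PH|² = (8−6)² + (15−7)² = 4 + 64 = 68
H is nearest.

H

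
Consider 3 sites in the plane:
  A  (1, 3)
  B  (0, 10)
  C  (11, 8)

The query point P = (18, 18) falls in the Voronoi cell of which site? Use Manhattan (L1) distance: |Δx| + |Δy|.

d(P,A) = |18−1| + |18−3| = 17 + 15 = 32
d(P,B) = |18−0| + |18−10| = 18 + 8 = 26
d(P,C) = |18−11| + |18−8| = 7 + 10 = 17
The smallest is to C, so P lies in the Voronoi region of C.

C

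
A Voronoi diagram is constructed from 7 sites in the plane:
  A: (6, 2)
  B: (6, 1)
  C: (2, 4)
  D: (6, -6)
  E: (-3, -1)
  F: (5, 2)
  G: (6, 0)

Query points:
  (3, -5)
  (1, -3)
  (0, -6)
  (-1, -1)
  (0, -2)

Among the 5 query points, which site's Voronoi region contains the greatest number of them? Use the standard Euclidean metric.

(3, -5) — d² to each: A:58, B:45, C:82, D:10, E:52, F:53, G:34 → nearest is D
(1, -3) — d² to each: A:50, B:41, C:50, D:34, E:20, F:41, G:34 → nearest is E
(0, -6) — d² to each: A:100, B:85, C:104, D:36, E:34, F:89, G:72 → nearest is E
(-1, -1) — d² to each: A:58, B:53, C:34, D:74, E:4, F:45, G:50 → nearest is E
(0, -2) — d² to each: A:52, B:45, C:40, D:52, E:10, F:41, G:40 → nearest is E
Tally — D:1, E:4. E captures the most (4).

E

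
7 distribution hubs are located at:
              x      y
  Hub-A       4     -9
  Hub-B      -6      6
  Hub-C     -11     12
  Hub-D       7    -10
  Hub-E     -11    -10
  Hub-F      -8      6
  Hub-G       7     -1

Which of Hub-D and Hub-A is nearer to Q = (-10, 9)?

Compare squared distances:
d²(Q, Hub-D) = (-10−7)² + (9−(-10))² = 289 + 361 = 650
d²(Q, Hub-A) = (-10−4)² + (9−(-9))² = 196 + 324 = 520
650 > 520, so Hub-A is closer.

Hub-A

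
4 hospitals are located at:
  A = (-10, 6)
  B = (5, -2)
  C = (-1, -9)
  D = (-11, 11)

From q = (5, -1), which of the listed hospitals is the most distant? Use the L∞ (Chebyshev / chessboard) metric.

d(q,A) = max(15, 7) = 15
d(q,B) = max(0, 1) = 1
d(q,C) = max(6, 8) = 8
d(q,D) = max(16, 12) = 16
The largest is to D.

D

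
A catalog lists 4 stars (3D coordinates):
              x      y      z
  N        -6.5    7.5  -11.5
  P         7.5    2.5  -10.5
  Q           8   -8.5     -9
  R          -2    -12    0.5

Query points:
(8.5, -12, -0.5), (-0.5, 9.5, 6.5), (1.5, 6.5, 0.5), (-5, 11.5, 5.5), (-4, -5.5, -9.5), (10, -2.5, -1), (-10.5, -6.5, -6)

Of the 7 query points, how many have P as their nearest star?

(8.5, -12, -0.5) — d² to each: N:726.25, P:311.25, Q:84.75, R:111.25 → nearest is Q
(-0.5, 9.5, 6.5) — d² to each: N:364, P:402, Q:636.5, R:500.5 → nearest is N
(1.5, 6.5, 0.5) — d² to each: N:209, P:173, Q:357.5, R:354.5 → nearest is P
(-5, 11.5, 5.5) — d² to each: N:307.25, P:493.25, Q:779.25, R:586.25 → nearest is N
(-4, -5.5, -9.5) — d² to each: N:179.25, P:197.25, Q:153.25, R:146.25 → nearest is R
(10, -2.5, -1) — d² to each: N:482.5, P:121.5, Q:104, R:236.5 → nearest is Q
(-10.5, -6.5, -6) — d² to each: N:242.25, P:425.25, Q:355.25, R:144.75 → nearest is R
1 of the 7 points has P as nearest.

1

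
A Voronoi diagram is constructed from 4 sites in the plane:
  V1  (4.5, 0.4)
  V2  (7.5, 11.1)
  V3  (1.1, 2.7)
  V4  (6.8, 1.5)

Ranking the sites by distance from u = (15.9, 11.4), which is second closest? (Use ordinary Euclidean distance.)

V4

Compare squared distances (the ordering matches that of the actual distances):
|uV1|² = (15.9−4.5)² + (11.4−0.4)² = 129.96 + 121 = 250.96
|uV2|² = (15.9−7.5)² + (11.4−11.1)² = 70.56 + 0.09 = 70.65
|uV3|² = (15.9−1.1)² + (11.4−2.7)² = 219.04 + 75.69 = 294.73
|uV4|² = (15.9−6.8)² + (11.4−1.5)² = 82.81 + 98.01 = 180.82
Sorted ascending: V2, V4, V1, … — the second-nearest is V4.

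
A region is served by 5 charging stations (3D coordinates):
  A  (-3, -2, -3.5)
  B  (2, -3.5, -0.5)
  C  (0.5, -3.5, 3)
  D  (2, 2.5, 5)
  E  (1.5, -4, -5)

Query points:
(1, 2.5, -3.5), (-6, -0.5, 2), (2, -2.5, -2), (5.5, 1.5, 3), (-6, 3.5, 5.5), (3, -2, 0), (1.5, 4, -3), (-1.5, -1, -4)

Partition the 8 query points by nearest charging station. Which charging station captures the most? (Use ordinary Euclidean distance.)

(1, 2.5, -3.5) — d² to each: A:36.25, B:46, C:78.5, D:73.25, E:44.75 → nearest is A
(-6, -0.5, 2) — d² to each: A:41.5, B:79.25, C:52.25, D:82, E:117.5 → nearest is A
(2, -2.5, -2) — d² to each: A:27.5, B:3.25, C:28.25, D:74, E:11.5 → nearest is B
(5.5, 1.5, 3) — d² to each: A:126.75, B:49.5, C:50, D:17.25, E:110.25 → nearest is D
(-6, 3.5, 5.5) — d² to each: A:120.25, B:149, C:97.5, D:65.25, E:222.75 → nearest is D
(3, -2, 0) — d² to each: A:48.25, B:3.5, C:17.5, D:46.25, E:31.25 → nearest is B
(1.5, 4, -3) — d² to each: A:56.5, B:62.75, C:93.25, D:66.5, E:68 → nearest is A
(-1.5, -1, -4) — d² to each: A:3.5, B:30.75, C:59.25, D:105.5, E:19 → nearest is A
Tally — A:4, B:2, D:2. A captures the most (4).

A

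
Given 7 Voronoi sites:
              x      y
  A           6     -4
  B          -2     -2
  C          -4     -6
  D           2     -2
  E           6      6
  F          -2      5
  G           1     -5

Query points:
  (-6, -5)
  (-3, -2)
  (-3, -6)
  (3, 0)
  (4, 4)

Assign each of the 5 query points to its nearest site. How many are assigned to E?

1

(-6, -5) — d² to each: A:145, B:25, C:5, D:73, E:265, F:116, G:49 → nearest is C
(-3, -2) — d² to each: A:85, B:1, C:17, D:25, E:145, F:50, G:25 → nearest is B
(-3, -6) — d² to each: A:85, B:17, C:1, D:41, E:225, F:122, G:17 → nearest is C
(3, 0) — d² to each: A:25, B:29, C:85, D:5, E:45, F:50, G:29 → nearest is D
(4, 4) — d² to each: A:68, B:72, C:164, D:40, E:8, F:37, G:90 → nearest is E
1 of the 5 points has E as nearest.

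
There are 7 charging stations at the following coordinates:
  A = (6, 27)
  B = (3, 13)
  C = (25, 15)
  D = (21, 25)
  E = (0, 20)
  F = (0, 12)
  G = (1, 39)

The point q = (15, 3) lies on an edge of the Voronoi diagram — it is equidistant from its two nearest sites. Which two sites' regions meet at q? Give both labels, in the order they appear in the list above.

Squared distances from q to each site:
|qA|² = (15−6)² + (3−27)² = 81 + 576 = 657
|qB|² = (15−3)² + (3−13)² = 144 + 100 = 244
|qC|² = (15−25)² + (3−15)² = 100 + 144 = 244
|qD|² = (15−21)² + (3−25)² = 36 + 484 = 520
|qE|² = (15−0)² + (3−20)² = 225 + 289 = 514
|qF|² = (15−0)² + (3−12)² = 225 + 81 = 306
|qG|² = (15−1)² + (3−39)² = 196 + 1296 = 1492
q is equidistant from B and C (both at squared distance 244), and every other site is strictly farther — so q lies on the B–C Voronoi edge.

B and C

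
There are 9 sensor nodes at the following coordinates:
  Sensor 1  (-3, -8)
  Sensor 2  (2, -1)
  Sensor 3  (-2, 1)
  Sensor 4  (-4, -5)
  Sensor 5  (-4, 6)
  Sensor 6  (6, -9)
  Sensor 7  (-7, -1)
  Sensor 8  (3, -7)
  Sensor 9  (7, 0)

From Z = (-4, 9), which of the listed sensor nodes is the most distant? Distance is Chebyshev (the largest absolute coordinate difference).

d(Z, Sensor 1) = max(1, 17) = 17
d(Z, Sensor 2) = max(6, 10) = 10
d(Z, Sensor 3) = max(2, 8) = 8
d(Z, Sensor 4) = max(0, 14) = 14
d(Z, Sensor 5) = max(0, 3) = 3
d(Z, Sensor 6) = max(10, 18) = 18
d(Z, Sensor 7) = max(3, 10) = 10
d(Z, Sensor 8) = max(7, 16) = 16
d(Z, Sensor 9) = max(11, 9) = 11
The largest is to Sensor 6.

Sensor 6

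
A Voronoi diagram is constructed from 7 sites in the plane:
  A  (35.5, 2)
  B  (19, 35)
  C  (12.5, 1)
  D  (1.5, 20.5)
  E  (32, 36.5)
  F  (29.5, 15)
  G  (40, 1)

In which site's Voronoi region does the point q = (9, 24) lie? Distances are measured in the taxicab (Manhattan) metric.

D

d(q,A) = |9−35.5| + |24−2| = 26.5 + 22 = 48.5
d(q,B) = |9−19| + |24−35| = 10 + 11 = 21
d(q,C) = |9−12.5| + |24−1| = 3.5 + 23 = 26.5
d(q,D) = |9−1.5| + |24−20.5| = 7.5 + 3.5 = 11
d(q,E) = |9−32| + |24−36.5| = 23 + 12.5 = 35.5
d(q,F) = |9−29.5| + |24−15| = 20.5 + 9 = 29.5
d(q,G) = |9−40| + |24−1| = 31 + 23 = 54
The smallest is to D, so q lies in the Voronoi region of D.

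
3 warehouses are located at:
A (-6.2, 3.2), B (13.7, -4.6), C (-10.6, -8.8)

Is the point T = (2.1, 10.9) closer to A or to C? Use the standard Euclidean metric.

Compare squared distances:
|TA|² = (2.1−(-6.2))² + (10.9−3.2)² = 68.89 + 59.29 = 128.18
|TC|² = (2.1−(-10.6))² + (10.9−(-8.8))² = 161.29 + 388.09 = 549.38
128.18 < 549.38, so A is closer.

A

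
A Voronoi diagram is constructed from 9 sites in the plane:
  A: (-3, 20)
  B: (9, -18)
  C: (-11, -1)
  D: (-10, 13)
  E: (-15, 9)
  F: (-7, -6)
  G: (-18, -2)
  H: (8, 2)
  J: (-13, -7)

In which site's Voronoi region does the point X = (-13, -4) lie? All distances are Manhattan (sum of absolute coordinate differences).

J

d(X,A) = 10 + 24 = 34
d(X,B) = 22 + 14 = 36
d(X,C) = 2 + 3 = 5
d(X,D) = 3 + 17 = 20
d(X,E) = 2 + 13 = 15
d(X,F) = 6 + 2 = 8
d(X,G) = 5 + 2 = 7
d(X,H) = 21 + 6 = 27
d(X,J) = 0 + 3 = 3
Minimum is at J.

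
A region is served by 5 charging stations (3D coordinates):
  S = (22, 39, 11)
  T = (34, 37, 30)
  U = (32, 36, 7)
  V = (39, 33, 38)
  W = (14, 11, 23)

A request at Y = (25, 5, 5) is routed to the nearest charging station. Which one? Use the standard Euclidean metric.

Since √ is increasing, it suffices to compare squared distances:
|YS|² = (25−22)² + (5−39)² + (5−11)² = 9 + 1156 + 36 = 1201
|YT|² = (25−34)² + (5−37)² + (5−30)² = 81 + 1024 + 625 = 1730
|YU|² = (25−32)² + (5−36)² + (5−7)² = 49 + 961 + 4 = 1014
|YV|² = (25−39)² + (5−33)² + (5−38)² = 196 + 784 + 1089 = 2069
|YW|² = (25−14)² + (5−11)² + (5−23)² = 121 + 36 + 324 = 481
W is nearest.

W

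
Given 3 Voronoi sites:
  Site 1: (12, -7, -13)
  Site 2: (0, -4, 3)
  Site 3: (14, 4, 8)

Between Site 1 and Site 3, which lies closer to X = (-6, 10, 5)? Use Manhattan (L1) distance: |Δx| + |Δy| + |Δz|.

d(X, Site 1) = |-6−12| + |10−(-7)| + |5−(-13)| = 18 + 17 + 18 = 53
d(X, Site 3) = |-6−14| + |10−4| + |5−8| = 20 + 6 + 3 = 29
53 > 29, so Site 3 is closer.

Site 3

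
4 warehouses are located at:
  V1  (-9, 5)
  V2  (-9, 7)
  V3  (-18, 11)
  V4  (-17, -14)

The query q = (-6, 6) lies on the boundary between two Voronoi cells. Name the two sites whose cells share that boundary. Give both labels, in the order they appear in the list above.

V1 and V2

Squared distances from q to each site:
|qV1|² = (-6−(-9))² + (6−5)² = 9 + 1 = 10
|qV2|² = (-6−(-9))² + (6−7)² = 9 + 1 = 10
|qV3|² = (-6−(-18))² + (6−11)² = 144 + 25 = 169
|qV4|² = (-6−(-17))² + (6−(-14))² = 121 + 400 = 521
q is equidistant from V1 and V2 (both at squared distance 10), and every other site is strictly farther — so q lies on the V1–V2 Voronoi edge.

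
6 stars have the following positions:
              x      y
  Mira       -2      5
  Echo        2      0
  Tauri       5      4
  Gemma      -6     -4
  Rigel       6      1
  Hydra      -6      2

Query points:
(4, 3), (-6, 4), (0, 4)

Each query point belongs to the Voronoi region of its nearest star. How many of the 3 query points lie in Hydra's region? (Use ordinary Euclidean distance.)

(4, 3) — d² to each: Mira:40, Echo:13, Tauri:2, Gemma:149, Rigel:8, Hydra:101 → nearest is Tauri
(-6, 4) — d² to each: Mira:17, Echo:80, Tauri:121, Gemma:64, Rigel:153, Hydra:4 → nearest is Hydra
(0, 4) — d² to each: Mira:5, Echo:20, Tauri:25, Gemma:100, Rigel:45, Hydra:40 → nearest is Mira
1 of the 3 points has Hydra as nearest.

1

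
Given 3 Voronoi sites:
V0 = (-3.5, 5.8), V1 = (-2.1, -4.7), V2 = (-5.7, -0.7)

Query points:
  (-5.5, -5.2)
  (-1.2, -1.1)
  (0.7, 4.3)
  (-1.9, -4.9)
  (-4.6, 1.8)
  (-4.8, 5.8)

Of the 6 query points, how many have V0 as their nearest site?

2

(-5.5, -5.2) — d² to each: V0:125, V1:11.81, V2:20.29 → nearest is V1
(-1.2, -1.1) — d² to each: V0:52.9, V1:13.77, V2:20.41 → nearest is V1
(0.7, 4.3) — d² to each: V0:19.89, V1:88.84, V2:65.96 → nearest is V0
(-1.9, -4.9) — d² to each: V0:117.05, V1:0.08, V2:32.08 → nearest is V1
(-4.6, 1.8) — d² to each: V0:17.21, V1:48.5, V2:7.46 → nearest is V2
(-4.8, 5.8) — d² to each: V0:1.69, V1:117.54, V2:43.06 → nearest is V0
2 of the 6 points have V0 as nearest.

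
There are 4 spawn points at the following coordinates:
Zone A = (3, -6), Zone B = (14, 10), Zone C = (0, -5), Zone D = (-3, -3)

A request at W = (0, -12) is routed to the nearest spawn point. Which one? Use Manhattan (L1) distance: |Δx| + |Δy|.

Zone C

d(W, Zone A) = |0−3| + |-12−(-6)| = 3 + 6 = 9
d(W, Zone B) = |0−14| + |-12−10| = 14 + 22 = 36
d(W, Zone C) = |0−0| + |-12−(-5)| = 0 + 7 = 7
d(W, Zone D) = |0−(-3)| + |-12−(-3)| = 3 + 9 = 12
The smallest is to Zone C, so W lies in the Voronoi region of Zone C.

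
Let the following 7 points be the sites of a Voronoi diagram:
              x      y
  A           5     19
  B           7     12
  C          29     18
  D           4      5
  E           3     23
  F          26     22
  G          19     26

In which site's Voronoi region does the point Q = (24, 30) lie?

Since √ is increasing, it suffices to compare squared distances:
|QA|² = (24−5)² + (30−19)² = 361 + 121 = 482
|QB|² = (24−7)² + (30−12)² = 289 + 324 = 613
|QC|² = (24−29)² + (30−18)² = 25 + 144 = 169
|QD|² = (24−4)² + (30−5)² = 400 + 625 = 1025
|QE|² = (24−3)² + (30−23)² = 441 + 49 = 490
|QF|² = (24−26)² + (30−22)² = 4 + 64 = 68
|QG|² = (24−19)² + (30−26)² = 25 + 16 = 41
Minimum is at G.

G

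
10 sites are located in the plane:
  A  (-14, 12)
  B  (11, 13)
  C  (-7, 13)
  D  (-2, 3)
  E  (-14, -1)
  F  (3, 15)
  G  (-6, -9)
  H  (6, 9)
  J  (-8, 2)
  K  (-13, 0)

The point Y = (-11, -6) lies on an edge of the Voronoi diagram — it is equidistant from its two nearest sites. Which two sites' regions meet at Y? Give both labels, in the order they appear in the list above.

E and G

Squared distances from Y to each site:
|YA|² = 9 + 324 = 333
|YB|² = 484 + 361 = 845
|YC|² = 16 + 361 = 377
|YD|² = 81 + 81 = 162
|YE|² = 9 + 25 = 34
|YF|² = 196 + 441 = 637
|YG|² = 25 + 9 = 34
|YH|² = 289 + 225 = 514
|YJ|² = 9 + 64 = 73
|YK|² = 4 + 36 = 40
Y is equidistant from E and G (both at squared distance 34), and every other site is strictly farther — so Y lies on the E–G Voronoi edge.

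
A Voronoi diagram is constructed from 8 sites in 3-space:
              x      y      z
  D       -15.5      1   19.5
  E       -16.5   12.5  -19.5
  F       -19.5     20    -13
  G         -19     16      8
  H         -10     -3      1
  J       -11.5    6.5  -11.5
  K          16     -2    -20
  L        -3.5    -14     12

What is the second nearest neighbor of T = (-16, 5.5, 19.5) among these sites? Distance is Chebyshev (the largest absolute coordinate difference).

G

d(T,D) = max(0.5, 4.5, 0) = 4.5
d(T,E) = max(0.5, 7, 39) = 39
d(T,F) = max(3.5, 14.5, 32.5) = 32.5
d(T,G) = max(3, 10.5, 11.5) = 11.5
d(T,H) = max(6, 8.5, 18.5) = 18.5
d(T,J) = max(4.5, 1, 31) = 31
d(T,K) = max(32, 7.5, 39.5) = 39.5
d(T,L) = max(12.5, 19.5, 7.5) = 19.5
Sorted ascending: D, G, H, … — the second-nearest is G.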